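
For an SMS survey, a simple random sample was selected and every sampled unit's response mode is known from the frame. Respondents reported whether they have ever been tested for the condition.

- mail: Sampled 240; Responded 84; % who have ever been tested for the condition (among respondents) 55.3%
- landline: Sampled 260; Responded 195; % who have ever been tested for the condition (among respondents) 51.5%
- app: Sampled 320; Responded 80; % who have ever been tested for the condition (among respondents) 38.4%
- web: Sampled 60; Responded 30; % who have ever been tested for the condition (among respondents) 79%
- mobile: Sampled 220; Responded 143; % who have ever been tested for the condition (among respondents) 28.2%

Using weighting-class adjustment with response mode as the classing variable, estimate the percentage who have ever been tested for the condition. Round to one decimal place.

Response rates by class: mail 84/240 = 35%, landline 195/260 = 75%, app 80/320 = 25%, web 30/60 = 50%, mobile 143/220 = 65%.
Inverse-response-rate weighting restores each class to its sampled count, so class totals weight by n_sampled:
  mail: 240 × 55.3 = 13,272
  landline: 260 × 51.5 = 13,390
  app: 320 × 38.4 = 12,288
  web: 60 × 79 = 4740
  mobile: 220 × 28.2 = 6204
Adjusted estimate = 49,894 / 1,100 = 45.3582 → 45.4%.

45.4%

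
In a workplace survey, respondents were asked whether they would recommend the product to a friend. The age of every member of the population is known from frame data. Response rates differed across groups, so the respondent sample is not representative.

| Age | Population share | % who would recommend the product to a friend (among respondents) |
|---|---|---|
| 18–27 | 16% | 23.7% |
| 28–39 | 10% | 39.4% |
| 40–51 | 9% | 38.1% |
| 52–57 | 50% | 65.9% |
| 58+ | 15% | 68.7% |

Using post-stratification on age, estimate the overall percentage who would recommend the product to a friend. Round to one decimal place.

54.4%

Weight each group's respondent value by its population share:
  18–27: 0.16 × 23.7 = 3.792
  28–39: 0.1 × 39.4 = 3.94
  40–51: 0.09 × 38.1 = 3.429
  52–57: 0.5 × 65.9 = 32.95
  58+: 0.15 × 68.7 = 10.305
Post-stratified estimate = 54.416 → 54.4%.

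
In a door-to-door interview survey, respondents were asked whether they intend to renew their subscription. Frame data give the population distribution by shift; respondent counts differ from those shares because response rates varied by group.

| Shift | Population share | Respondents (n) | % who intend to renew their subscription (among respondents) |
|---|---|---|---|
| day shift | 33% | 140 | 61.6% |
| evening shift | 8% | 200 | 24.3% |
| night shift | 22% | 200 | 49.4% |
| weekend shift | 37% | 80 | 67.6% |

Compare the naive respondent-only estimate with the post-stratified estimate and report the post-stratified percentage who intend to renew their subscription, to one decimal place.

58.2%

Without adjustment, the pooled respondent share is:
  (140/620)×61.6 + (200/620)×24.3 + (200/620)×49.4 + (80/620)×67.6 = 46.4065%
Reweighting by population shift shares:
  0.33×61.6 + 0.08×24.3 + 0.22×49.4 + 0.37×67.6 = 58.152%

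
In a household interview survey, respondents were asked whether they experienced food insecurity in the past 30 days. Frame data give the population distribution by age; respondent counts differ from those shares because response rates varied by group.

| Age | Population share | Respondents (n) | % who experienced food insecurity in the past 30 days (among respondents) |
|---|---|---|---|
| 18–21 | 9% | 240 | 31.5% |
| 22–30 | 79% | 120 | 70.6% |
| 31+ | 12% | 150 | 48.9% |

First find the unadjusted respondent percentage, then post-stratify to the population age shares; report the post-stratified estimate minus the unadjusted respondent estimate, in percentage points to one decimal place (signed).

Unadjusted (pooled respondent) estimate weights by respondent counts:
  (240/510)×31.5 + (120/510)×70.6 + (150/510)×48.9 = 45.8176%
Post-stratified estimate weights by population shares:
  0.09×31.5 + 0.79×70.6 + 0.12×48.9 = 64.477%
Difference = 64.477 − 45.8176 = 18.6594 pp.

+18.7 percentage points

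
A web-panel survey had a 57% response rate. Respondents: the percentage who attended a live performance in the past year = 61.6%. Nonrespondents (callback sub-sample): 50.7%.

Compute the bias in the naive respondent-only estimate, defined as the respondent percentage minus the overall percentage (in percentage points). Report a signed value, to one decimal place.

Nonresponse fraction = 1 − 0.57 = 0.43.
Bias = (nonresponse fraction) × (respondent percentage − nonrespondent percentage)
     = 0.43 × (61.6 − 50.7) = 0.43 × 10.9 = 4.687.

+4.7 percentage points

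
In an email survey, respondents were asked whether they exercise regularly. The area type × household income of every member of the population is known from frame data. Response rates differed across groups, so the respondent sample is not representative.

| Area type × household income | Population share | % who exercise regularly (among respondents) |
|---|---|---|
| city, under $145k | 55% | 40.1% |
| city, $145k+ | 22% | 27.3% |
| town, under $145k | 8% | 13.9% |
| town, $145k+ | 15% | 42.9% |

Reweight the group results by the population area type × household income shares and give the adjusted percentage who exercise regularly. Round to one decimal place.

Post-stratification weights by population share, not respondent share:
  city, under $145k: 0.55 × 40.1 = 22.055
  city, $145k+: 0.22 × 27.3 = 6.006
  town, under $145k: 0.08 × 13.9 = 1.112
  town, $145k+: 0.15 × 42.9 = 6.435
Post-stratified estimate = 35.608 → 35.6%.

35.6%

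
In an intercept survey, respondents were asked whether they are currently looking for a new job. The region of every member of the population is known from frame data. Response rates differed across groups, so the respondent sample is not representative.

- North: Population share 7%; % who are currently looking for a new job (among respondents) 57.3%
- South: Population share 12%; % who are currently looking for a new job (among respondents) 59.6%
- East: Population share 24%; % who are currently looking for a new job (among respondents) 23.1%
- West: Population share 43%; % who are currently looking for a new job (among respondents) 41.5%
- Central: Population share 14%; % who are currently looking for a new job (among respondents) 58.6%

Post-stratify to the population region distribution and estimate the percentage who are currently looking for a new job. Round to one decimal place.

Post-stratification weights by population share, not respondent share:
  North: 0.07 × 57.3 = 4.011
  South: 0.12 × 59.6 = 7.152
  East: 0.24 × 23.1 = 5.544
  West: 0.43 × 41.5 = 17.845
  Central: 0.14 × 58.6 = 8.204
Post-stratified estimate = 42.756 → 42.8%.

42.8%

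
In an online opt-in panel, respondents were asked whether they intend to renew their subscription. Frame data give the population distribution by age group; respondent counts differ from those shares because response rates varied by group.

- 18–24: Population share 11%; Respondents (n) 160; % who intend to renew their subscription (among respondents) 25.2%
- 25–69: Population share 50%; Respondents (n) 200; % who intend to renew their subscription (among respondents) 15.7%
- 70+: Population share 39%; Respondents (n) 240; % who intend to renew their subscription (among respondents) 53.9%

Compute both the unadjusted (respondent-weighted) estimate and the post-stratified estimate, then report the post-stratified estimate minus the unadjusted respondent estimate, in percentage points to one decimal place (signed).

Without adjustment, the pooled respondent share is:
  (160/600)×25.2 + (200/600)×15.7 + (240/600)×53.9 = 33.5133%
Post-stratified estimate weights by population shares:
  0.11×25.2 + 0.5×15.7 + 0.39×53.9 = 31.643%
Difference = 31.643 − 33.5133 = -1.8703 pp.

-1.9 percentage points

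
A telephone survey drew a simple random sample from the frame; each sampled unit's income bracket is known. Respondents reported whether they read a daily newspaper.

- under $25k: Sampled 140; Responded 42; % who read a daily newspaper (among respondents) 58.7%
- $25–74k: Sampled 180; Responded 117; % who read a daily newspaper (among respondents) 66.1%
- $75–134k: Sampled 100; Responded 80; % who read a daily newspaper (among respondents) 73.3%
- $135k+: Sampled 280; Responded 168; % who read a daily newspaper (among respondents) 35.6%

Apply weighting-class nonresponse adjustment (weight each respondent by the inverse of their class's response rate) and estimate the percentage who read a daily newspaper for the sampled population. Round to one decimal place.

Class response rates: under $25k 42/140 = 30%, $25–74k 117/180 = 65%, $75–134k 80/100 = 80%, $135k+ 168/280 = 60%.
With weight = n_sampled/n_responded per class, the weighted class total is n_sampled:
  under $25k: 140 × 58.7 = 8218
  $25–74k: 180 × 66.1 = 11898
  $75–134k: 100 × 73.3 = 7330
  $135k+: 280 × 35.6 = 9968
Adjusted estimate = 37,414 / 700 = 53.4486 → 53.4%.

53.4%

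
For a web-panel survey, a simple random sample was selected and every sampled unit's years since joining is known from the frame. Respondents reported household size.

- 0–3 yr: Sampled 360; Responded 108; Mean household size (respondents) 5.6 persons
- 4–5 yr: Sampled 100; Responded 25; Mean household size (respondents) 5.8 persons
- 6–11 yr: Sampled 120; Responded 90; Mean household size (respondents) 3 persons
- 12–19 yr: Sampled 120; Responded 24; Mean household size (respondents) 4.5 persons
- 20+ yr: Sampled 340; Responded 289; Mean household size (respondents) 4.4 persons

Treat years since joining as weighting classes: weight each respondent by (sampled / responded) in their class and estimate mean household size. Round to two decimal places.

Class response rates: 0–3 yr 108/360 = 30%, 4–5 yr 25/100 = 25%, 6–11 yr 90/120 = 75%, 12–19 yr 24/120 = 20%, 20+ yr 289/340 = 85%.
Inverse-response-rate weighting restores each class to its sampled count, so class totals weight by n_sampled:
  0–3 yr: 360 × 5.6 = 2016
  4–5 yr: 100 × 5.8 = 580
  6–11 yr: 120 × 3 = 360
  12–19 yr: 120 × 4.5 = 540
  20+ yr: 340 × 4.4 = 1496
Adjusted estimate = 4992 / 1,040 = 4.8 → 4.80.

4.80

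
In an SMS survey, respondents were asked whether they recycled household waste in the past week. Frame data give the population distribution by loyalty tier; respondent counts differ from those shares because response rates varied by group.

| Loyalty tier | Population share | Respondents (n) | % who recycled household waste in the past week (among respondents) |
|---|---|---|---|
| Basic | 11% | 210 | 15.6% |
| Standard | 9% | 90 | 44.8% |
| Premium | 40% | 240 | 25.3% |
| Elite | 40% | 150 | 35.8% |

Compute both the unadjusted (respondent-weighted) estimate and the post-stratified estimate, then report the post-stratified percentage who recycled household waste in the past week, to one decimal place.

30.2%

Without adjustment, the pooled respondent share is:
  (210/690)×15.6 + (90/690)×44.8 + (240/690)×25.3 + (150/690)×35.8 = 27.1739%
Post-stratified estimate weights by population shares:
  0.11×15.6 + 0.09×44.8 + 0.4×25.3 + 0.4×35.8 = 30.188%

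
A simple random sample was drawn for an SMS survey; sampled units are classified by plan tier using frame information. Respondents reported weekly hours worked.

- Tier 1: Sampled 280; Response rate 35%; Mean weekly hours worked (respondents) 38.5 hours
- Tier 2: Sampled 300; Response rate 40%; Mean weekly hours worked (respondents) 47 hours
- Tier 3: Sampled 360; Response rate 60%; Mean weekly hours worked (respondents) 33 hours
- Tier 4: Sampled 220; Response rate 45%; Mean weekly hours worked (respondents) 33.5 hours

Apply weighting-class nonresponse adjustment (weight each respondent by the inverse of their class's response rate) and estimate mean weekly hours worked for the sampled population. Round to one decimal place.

Weighting each respondent by the inverse class response rate inflates each class back to its sampled size, so the class weight is n_sampled:
  Tier 1: 280 × 38.5 = 10,780
  Tier 2: 300 × 47 = 14,100
  Tier 3: 360 × 33 = 11,880
  Tier 4: 220 × 33.5 = 7370
Adjusted estimate = 44,130 / 1,160 = 38.0431 → 38.0.

38.0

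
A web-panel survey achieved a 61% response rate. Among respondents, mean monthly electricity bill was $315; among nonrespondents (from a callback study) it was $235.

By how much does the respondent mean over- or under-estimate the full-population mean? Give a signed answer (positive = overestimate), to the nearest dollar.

Nonresponse fraction = 1 − 0.61 = 0.39.
Bias = (nonresponse fraction) × (respondent mean − nonrespondent mean)
     = 0.39 × (315 − 235) = 0.39 × 80 = 31.2.

+$31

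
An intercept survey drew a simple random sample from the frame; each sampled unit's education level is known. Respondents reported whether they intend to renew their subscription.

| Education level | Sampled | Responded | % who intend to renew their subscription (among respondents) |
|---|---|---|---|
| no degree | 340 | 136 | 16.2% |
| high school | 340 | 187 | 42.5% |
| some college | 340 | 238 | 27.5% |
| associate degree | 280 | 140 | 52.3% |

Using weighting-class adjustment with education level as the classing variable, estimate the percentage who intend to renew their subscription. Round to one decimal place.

33.8%

Class response rates: no degree 136/340 = 40%, high school 187/340 = 55%, some college 238/340 = 70%, associate degree 140/280 = 50%.
Each respondent's weight = sampled/responded in their class; summing within a class gives n_sampled, so:
  no degree: 340 × 16.2 = 5508
  high school: 340 × 42.5 = 14,450
  some college: 340 × 27.5 = 9350
  associate degree: 280 × 52.3 = 14,644
Adjusted estimate = 43,952 / 1,300 = 33.8092 → 33.8%.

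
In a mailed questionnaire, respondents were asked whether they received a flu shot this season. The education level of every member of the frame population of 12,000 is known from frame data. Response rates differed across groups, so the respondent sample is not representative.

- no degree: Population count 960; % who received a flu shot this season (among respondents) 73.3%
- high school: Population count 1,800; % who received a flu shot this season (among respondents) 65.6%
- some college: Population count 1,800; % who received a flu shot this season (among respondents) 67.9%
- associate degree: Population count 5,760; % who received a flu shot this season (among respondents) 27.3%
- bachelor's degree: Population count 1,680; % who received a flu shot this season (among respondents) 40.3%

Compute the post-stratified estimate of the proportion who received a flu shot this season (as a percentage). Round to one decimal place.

44.6%

Reweight to the known education level distribution:
  no degree: (960/12,000) × 73.3 = 5.864
  high school: (1,800/12,000) × 65.6 = 9.84
  some college: (1,800/12,000) × 67.9 = 10.185
  associate degree: (5,760/12,000) × 27.3 = 13.104
  bachelor's degree: (1,680/12,000) × 40.3 = 5.642
Post-stratified estimate = 44.635 → 44.6%.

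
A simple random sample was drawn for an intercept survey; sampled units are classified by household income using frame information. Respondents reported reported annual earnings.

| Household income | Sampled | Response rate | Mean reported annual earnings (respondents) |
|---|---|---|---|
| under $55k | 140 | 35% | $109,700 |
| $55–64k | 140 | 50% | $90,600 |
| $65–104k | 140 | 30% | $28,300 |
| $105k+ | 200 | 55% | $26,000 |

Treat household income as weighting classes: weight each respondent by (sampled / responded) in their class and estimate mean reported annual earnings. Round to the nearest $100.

$60,000

Inverse-response-rate weighting restores each class to its sampled count, so class totals weight by n_sampled:
  under $55k: 140 × 109,700 = 15,358,000
  $55–64k: 140 × 90,600 = 12,684,000
  $65–104k: 140 × 28,300 = 3,962,000
  $105k+: 200 × 26,000 = 5,200,000
Adjusted estimate = 37,204,000 / 620 = 60006.5 → $60,000.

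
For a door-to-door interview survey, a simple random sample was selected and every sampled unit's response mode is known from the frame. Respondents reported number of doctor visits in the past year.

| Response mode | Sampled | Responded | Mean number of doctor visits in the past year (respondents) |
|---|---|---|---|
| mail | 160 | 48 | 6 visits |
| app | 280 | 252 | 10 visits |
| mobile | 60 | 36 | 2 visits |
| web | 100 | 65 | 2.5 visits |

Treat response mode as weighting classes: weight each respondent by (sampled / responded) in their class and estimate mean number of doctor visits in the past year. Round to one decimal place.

6.9

Class response rates: mail 48/160 = 30%, app 252/280 = 90%, mobile 36/60 = 60%, web 65/100 = 65%.
With weight = n_sampled/n_responded per class, the weighted class total is n_sampled:
  mail: 160 × 6 = 960
  app: 280 × 10 = 2800
  mobile: 60 × 2 = 120
  web: 100 × 2.5 = 250
Adjusted estimate = 4130 / 600 = 6.88333 → 6.9.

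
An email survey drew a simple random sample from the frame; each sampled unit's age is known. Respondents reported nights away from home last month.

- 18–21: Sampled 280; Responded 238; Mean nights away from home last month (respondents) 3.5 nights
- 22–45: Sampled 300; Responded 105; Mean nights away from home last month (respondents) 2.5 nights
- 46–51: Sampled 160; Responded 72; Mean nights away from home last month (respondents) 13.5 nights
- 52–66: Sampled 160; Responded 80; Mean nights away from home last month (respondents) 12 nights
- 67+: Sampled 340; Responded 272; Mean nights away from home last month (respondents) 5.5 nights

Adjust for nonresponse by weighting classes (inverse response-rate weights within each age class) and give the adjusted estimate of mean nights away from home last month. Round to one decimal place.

Class response rates: 18–21 238/280 = 85%, 22–45 105/300 = 35%, 46–51 72/160 = 45%, 52–66 80/160 = 50%, 67+ 272/340 = 80%.
Inverse-response-rate weighting restores each class to its sampled count, so class totals weight by n_sampled:
  18–21: 280 × 3.5 = 980
  22–45: 300 × 2.5 = 750
  46–51: 160 × 13.5 = 2160
  52–66: 160 × 12 = 1920
  67+: 340 × 5.5 = 1870
Adjusted estimate = 7680 / 1,240 = 6.19355 → 6.2.

6.2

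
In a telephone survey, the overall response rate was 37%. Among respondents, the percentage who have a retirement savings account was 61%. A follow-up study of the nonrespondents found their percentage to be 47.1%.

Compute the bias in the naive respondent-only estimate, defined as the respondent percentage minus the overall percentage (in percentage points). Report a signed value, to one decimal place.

Nonresponse fraction = 1 − 0.37 = 0.63.
Bias = (nonresponse fraction) × (respondent percentage − nonrespondent percentage)
     = 0.63 × (61 − 47.1) = 0.63 × 13.9 = 8.757.

+8.8 percentage points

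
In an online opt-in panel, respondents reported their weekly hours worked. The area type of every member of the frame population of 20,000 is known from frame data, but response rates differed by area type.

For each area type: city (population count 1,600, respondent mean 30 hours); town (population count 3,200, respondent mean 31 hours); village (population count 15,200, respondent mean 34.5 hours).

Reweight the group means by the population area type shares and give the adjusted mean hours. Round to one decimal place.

Post-stratification weights by population share, not respondent share:
  city: (1,600/20,000) × 30 = 2.4
  town: (3,200/20,000) × 31 = 4.96
  village: (15,200/20,000) × 34.5 = 26.22
Post-stratified estimate = 33.58 → 33.6.

33.6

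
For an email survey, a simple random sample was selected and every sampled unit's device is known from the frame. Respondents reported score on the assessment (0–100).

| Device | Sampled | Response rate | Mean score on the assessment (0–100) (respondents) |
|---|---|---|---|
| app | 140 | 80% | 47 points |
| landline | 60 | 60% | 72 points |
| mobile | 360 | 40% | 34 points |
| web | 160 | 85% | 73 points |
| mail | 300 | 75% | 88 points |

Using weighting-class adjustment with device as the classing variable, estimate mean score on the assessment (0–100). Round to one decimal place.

60.0

Weighting each respondent by the inverse class response rate inflates each class back to its sampled size, so the class weight is n_sampled:
  app: 140 × 47 = 6580
  landline: 60 × 72 = 4320
  mobile: 360 × 34 = 12,240
  web: 160 × 73 = 11,680
  mail: 300 × 88 = 26,400
Adjusted estimate = 61,220 / 1,020 = 60.0196 → 60.0.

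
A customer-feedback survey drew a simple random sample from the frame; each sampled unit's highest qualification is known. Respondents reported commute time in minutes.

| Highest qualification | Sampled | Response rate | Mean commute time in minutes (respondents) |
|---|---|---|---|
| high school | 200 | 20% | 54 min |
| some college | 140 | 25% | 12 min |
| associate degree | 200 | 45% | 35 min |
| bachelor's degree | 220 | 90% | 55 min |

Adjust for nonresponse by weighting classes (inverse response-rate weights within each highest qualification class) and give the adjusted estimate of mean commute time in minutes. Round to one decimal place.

Inverse-response-rate weighting restores each class to its sampled count, so class totals weight by n_sampled:
  high school: 200 × 54 = 10,800
  some college: 140 × 12 = 1680
  associate degree: 200 × 35 = 7000
  bachelor's degree: 220 × 55 = 12,100
Adjusted estimate = 31,580 / 760 = 41.5526 → 41.6.

41.6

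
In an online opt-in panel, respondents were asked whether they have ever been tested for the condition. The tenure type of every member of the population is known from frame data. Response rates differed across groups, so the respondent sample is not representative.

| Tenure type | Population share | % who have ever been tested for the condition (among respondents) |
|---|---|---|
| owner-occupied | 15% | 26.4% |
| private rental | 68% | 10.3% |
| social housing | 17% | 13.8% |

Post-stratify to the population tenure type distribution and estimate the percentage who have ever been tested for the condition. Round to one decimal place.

13.3%

Post-stratification weights by population share, not respondent share:
  owner-occupied: 0.15 × 26.4 = 3.96
  private rental: 0.68 × 10.3 = 7.004
  social housing: 0.17 × 13.8 = 2.346
Post-stratified estimate = 13.31 → 13.3%.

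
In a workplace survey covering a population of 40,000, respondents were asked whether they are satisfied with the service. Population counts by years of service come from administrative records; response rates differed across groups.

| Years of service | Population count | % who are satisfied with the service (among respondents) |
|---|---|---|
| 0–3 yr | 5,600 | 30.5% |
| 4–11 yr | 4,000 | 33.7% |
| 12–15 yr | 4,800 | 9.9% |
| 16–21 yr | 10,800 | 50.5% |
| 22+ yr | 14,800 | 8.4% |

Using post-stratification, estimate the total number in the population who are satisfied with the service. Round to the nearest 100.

Each cell contributes its population count × the respondent rate:
  0–3 yr: 5,600 × 30.5% = 1708
  4–11 yr: 4,000 × 33.7% = 1348
  12–15 yr: 4,800 × 9.9% = 475.2
  16–21 yr: 10,800 × 50.5% = 5454
  22+ yr: 14,800 × 8.4% = 1243.2
Estimated total = 10228.4 → 10,200.

10,200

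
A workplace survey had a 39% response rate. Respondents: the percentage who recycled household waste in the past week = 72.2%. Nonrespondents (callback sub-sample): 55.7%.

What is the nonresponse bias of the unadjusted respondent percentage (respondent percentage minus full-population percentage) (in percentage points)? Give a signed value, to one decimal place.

Nonresponse fraction = 1 − 0.39 = 0.61.
Bias = (nonresponse fraction) × (respondent percentage − nonrespondent percentage)
     = 0.61 × (72.2 − 55.7) = 0.61 × 16.5 = 10.065.

+10.1 percentage points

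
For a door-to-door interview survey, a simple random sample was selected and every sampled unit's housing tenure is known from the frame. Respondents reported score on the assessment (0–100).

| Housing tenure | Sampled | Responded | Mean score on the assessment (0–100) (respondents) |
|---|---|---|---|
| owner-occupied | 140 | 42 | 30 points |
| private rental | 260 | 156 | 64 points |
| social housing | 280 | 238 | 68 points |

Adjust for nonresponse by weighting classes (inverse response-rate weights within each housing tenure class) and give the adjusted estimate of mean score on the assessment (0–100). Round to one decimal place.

58.6

Response rates by class: owner-occupied 42/140 = 30%, private rental 156/260 = 60%, social housing 238/280 = 85%.
Weighting each respondent by the inverse class response rate inflates each class back to its sampled size, so the class weight is n_sampled:
  owner-occupied: 140 × 30 = 4200
  private rental: 260 × 64 = 16,640
  social housing: 280 × 68 = 19,040
Adjusted estimate = 39,880 / 680 = 58.6471 → 58.6.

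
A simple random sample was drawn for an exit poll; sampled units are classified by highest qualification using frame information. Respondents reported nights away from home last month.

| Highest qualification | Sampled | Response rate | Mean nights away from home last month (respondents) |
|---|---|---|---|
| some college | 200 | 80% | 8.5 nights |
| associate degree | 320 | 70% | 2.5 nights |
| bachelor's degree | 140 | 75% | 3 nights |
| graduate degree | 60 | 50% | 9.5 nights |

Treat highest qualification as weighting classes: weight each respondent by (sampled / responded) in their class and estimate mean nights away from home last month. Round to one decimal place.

4.8

Inverse-response-rate weighting restores each class to its sampled count, so class totals weight by n_sampled:
  some college: 200 × 8.5 = 1700
  associate degree: 320 × 2.5 = 800
  bachelor's degree: 140 × 3 = 420
  graduate degree: 60 × 9.5 = 570
Adjusted estimate = 3490 / 720 = 4.84722 → 4.8.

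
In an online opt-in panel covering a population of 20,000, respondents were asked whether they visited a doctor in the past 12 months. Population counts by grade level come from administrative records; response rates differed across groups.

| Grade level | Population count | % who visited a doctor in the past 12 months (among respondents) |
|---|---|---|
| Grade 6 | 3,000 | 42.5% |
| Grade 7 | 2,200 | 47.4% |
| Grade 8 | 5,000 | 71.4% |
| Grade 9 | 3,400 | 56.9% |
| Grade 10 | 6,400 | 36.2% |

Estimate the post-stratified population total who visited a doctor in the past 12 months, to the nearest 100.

10,100

Each cell contributes its population count × the respondent rate:
  Grade 6: 3,000 × 42.5% = 1275
  Grade 7: 2,200 × 47.4% = 1042.8
  Grade 8: 5,000 × 71.4% = 3570
  Grade 9: 3,400 × 56.9% = 1934.6
  Grade 10: 6,400 × 36.2% = 2316.8
Estimated total = 10139.2 → 10,100.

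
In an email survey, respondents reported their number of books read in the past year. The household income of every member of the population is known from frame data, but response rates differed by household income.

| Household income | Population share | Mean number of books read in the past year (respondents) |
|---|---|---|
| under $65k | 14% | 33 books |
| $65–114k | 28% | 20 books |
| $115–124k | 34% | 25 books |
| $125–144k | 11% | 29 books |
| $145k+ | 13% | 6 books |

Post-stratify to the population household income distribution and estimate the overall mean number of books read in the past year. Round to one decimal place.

Each cell contributes population-share × respondent value:
  under $65k: 0.14 × 33 = 4.62
  $65–114k: 0.28 × 20 = 5.6
  $115–124k: 0.34 × 25 = 8.5
  $125–144k: 0.11 × 29 = 3.19
  $145k+: 0.13 × 6 = 0.78
Post-stratified estimate = 22.69 → 22.7.

22.7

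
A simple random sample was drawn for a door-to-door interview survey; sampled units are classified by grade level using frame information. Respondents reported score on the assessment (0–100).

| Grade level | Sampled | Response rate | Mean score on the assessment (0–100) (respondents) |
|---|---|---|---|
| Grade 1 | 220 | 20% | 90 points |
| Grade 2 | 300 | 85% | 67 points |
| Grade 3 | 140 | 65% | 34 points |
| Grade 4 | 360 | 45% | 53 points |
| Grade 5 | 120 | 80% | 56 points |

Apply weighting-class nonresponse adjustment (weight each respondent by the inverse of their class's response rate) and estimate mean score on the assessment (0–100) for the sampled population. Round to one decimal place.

61.8

Each respondent's weight = sampled/responded in their class; summing within a class gives n_sampled, so:
  Grade 1: 220 × 90 = 19,800
  Grade 2: 300 × 67 = 20,100
  Grade 3: 140 × 34 = 4760
  Grade 4: 360 × 53 = 19,080
  Grade 5: 120 × 56 = 6720
Adjusted estimate = 70,460 / 1,140 = 61.807 → 61.8.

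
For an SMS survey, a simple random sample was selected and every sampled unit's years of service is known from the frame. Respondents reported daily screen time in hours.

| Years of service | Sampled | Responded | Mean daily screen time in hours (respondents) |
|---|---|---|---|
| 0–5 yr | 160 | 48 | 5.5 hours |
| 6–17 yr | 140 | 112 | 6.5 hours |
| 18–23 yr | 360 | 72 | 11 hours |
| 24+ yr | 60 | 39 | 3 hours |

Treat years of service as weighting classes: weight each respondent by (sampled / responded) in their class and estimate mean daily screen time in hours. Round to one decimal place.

Class response rates: 0–5 yr 48/160 = 30%, 6–17 yr 112/140 = 80%, 18–23 yr 72/360 = 20%, 24+ yr 39/60 = 65%.
Inverse-response-rate weighting restores each class to its sampled count, so class totals weight by n_sampled:
  0–5 yr: 160 × 5.5 = 880
  6–17 yr: 140 × 6.5 = 910
  18–23 yr: 360 × 11 = 3960
  24+ yr: 60 × 3 = 180
Adjusted estimate = 5930 / 720 = 8.23611 → 8.2.

8.2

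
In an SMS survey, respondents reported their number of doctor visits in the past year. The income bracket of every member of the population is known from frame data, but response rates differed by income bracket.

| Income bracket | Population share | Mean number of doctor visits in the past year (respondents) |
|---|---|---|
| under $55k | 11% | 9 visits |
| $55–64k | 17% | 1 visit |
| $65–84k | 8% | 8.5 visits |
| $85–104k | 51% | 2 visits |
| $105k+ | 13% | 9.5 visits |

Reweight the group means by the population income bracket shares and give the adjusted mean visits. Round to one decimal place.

4.1

Weight each group's respondent value by its population share:
  under $55k: 0.11 × 9 = 0.99
  $55–64k: 0.17 × 1 = 0.17
  $65–84k: 0.08 × 8.5 = 0.68
  $85–104k: 0.51 × 2 = 1.02
  $105k+: 0.13 × 9.5 = 1.235
Post-stratified estimate = 4.095 → 4.1.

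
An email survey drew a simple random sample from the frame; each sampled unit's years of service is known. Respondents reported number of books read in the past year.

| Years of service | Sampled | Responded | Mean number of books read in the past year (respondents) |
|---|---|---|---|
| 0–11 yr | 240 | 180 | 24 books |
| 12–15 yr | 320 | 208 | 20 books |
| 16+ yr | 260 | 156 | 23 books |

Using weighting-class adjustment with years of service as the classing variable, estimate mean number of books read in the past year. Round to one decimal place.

22.1

Class response rates: 0–11 yr 180/240 = 75%, 12–15 yr 208/320 = 65%, 16+ yr 156/260 = 60%.
With weight = n_sampled/n_responded per class, the weighted class total is n_sampled:
  0–11 yr: 240 × 24 = 5760
  12–15 yr: 320 × 20 = 6400
  16+ yr: 260 × 23 = 5980
Adjusted estimate = 18,140 / 820 = 22.122 → 22.1.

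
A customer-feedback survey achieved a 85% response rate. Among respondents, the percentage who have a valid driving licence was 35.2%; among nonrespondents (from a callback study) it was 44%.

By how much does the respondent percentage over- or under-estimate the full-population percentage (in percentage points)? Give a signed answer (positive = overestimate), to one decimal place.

Nonresponse fraction = 1 − 0.85 = 0.15.
Bias = (nonresponse fraction) × (respondent percentage − nonrespondent percentage)
     = 0.15 × (35.2 − 44) = 0.15 × -8.8 = -1.32.

-1.3 percentage points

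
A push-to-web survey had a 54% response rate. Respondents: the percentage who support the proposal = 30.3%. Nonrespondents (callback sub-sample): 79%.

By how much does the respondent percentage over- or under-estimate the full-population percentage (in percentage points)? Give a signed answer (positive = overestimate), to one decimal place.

Nonresponse fraction = 1 − 0.54 = 0.46.
Bias = (nonresponse fraction) × (respondent percentage − nonrespondent percentage)
     = 0.46 × (30.3 − 79) = 0.46 × -48.7 = -22.402.

-22.4 percentage points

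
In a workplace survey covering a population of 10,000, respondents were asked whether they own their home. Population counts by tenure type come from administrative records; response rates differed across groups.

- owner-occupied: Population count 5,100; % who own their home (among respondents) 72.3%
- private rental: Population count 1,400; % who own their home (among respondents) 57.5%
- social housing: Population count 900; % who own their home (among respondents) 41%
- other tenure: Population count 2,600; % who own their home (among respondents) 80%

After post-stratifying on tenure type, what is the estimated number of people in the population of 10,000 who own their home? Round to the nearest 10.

6,940

Estimated count per cell = population count × respondent percentage:
  owner-occupied: 5,100 × 72.3% = 3687.3
  private rental: 1,400 × 57.5% = 805
  social housing: 900 × 41% = 369
  other tenure: 2,600 × 80% = 2080
Estimated total = 6941.3 → 6,940.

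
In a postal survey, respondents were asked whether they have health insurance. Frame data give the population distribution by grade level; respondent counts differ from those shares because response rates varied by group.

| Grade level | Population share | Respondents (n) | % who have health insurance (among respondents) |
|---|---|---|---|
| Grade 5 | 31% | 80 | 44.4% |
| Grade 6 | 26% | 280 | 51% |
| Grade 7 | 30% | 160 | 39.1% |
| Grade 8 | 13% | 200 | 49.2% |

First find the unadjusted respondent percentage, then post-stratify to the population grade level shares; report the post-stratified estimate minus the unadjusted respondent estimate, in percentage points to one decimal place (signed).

Naive respondent-only estimate (weights = respondent counts):
  (80/720)×44.4 + (280/720)×51 + (160/720)×39.1 + (200/720)×49.2 = 47.1222%
Post-stratifying to population shares instead:
  0.31×44.4 + 0.26×51 + 0.3×39.1 + 0.13×49.2 = 45.15%
Difference = 45.15 − 47.1222 = -1.9722 pp.

-2.0 percentage points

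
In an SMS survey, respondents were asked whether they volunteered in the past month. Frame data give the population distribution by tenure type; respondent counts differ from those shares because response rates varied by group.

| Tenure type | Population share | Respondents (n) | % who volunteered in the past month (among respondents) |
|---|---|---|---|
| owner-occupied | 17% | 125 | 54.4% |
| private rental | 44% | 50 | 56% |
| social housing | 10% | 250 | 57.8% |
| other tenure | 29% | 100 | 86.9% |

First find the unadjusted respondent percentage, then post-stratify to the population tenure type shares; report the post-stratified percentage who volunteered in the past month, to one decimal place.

64.9%

Naive respondent-only estimate (weights = respondent counts):
  (125/525)×54.4 + (50/525)×56 + (250/525)×57.8 + (100/525)×86.9 = 62.3619%
Post-stratified estimate weights by population shares:
  0.17×54.4 + 0.44×56 + 0.1×57.8 + 0.29×86.9 = 64.869%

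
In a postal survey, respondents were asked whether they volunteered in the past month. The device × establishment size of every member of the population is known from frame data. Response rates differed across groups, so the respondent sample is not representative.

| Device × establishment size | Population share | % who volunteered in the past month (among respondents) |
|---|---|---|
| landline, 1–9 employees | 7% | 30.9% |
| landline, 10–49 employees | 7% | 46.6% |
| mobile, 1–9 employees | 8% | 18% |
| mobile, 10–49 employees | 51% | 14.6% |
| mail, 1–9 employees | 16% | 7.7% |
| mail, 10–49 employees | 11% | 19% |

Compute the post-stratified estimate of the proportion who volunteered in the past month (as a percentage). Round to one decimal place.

17.6%

Reweight to the known device × establishment size distribution:
  landline, 1–9 employees: 0.07 × 30.9 = 2.163
  landline, 10–49 employees: 0.07 × 46.6 = 3.262
  mobile, 1–9 employees: 0.08 × 18 = 1.44
  mobile, 10–49 employees: 0.51 × 14.6 = 7.446
  mail, 1–9 employees: 0.16 × 7.7 = 1.232
  mail, 10–49 employees: 0.11 × 19 = 2.09
Post-stratified estimate = 17.633 → 17.6%.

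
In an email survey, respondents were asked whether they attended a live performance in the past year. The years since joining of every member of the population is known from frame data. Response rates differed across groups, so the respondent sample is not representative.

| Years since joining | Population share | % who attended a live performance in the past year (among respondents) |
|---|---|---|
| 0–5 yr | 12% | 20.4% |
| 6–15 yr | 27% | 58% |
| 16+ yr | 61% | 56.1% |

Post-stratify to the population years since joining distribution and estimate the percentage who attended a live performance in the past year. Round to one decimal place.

52.3%

Each cell contributes population-share × respondent value:
  0–5 yr: 0.12 × 20.4 = 2.448
  6–15 yr: 0.27 × 58 = 15.66
  16+ yr: 0.61 × 56.1 = 34.221
Post-stratified estimate = 52.329 → 52.3%.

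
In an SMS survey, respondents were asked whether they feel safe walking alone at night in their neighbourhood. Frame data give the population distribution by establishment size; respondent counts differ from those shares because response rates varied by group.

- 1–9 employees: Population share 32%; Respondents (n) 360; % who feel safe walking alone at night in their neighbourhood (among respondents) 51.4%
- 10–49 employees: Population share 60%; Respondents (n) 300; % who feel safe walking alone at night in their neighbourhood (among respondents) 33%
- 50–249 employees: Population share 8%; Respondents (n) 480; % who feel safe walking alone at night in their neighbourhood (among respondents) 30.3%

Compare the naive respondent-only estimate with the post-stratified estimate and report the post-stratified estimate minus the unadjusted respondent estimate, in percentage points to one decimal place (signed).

+1.0 percentage points

Without adjustment, the pooled respondent share is:
  (360/1140)×51.4 + (300/1140)×33 + (480/1140)×30.3 = 37.6737%
Reweighting by population establishment size shares:
  0.32×51.4 + 0.6×33 + 0.08×30.3 = 38.672%
Difference = 38.672 − 37.6737 = 0.9983 pp.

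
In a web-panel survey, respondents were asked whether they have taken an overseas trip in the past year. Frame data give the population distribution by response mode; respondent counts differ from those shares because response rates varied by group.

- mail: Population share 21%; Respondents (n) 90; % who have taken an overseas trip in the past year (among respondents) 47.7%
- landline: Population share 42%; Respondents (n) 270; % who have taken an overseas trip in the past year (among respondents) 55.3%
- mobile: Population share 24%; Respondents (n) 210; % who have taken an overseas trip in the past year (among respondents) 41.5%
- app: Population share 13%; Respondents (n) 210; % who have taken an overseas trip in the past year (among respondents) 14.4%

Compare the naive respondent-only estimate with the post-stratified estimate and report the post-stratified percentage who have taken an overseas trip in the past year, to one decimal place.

45.1%

Naive respondent-only estimate (weights = respondent counts):
  (90/780)×47.7 + (270/780)×55.3 + (210/780)×41.5 + (210/780)×14.4 = 39.6962%
Post-stratifying to population shares instead:
  0.21×47.7 + 0.42×55.3 + 0.24×41.5 + 0.13×14.4 = 45.075%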